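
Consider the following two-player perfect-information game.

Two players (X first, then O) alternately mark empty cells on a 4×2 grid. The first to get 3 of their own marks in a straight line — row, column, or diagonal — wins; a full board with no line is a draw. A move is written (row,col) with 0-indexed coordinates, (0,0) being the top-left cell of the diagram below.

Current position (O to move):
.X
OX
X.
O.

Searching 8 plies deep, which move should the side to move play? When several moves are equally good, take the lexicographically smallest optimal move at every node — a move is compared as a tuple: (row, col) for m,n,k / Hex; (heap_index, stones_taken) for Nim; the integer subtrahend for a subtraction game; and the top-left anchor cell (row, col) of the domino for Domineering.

O's best at [.X/OX/X./O.]: (2,1)

[.X/OX/X./O.] O move#1: (0,0):-1/OX/OX/X./O., (2,1):+0/.X/OX/XO/O.*, (3,1):-1/.X/OX/X./OO
[.X/OX/XO/O.] X move#2: (0,0):+0/XX/OX/XO/O.*, (3,1):+0/.X/OX/XO/OX
[XX/OX/XO/O.] O move#3: (3,1):+0/XX/OX/XO/OO*
[XX/OX/XO/OO] end (terminal +0, X#4); searched .X/OX/X./O. to 8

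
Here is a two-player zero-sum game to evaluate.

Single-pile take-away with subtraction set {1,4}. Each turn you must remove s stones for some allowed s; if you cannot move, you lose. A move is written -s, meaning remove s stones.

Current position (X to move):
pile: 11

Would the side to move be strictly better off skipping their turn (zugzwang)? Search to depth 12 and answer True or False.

zugzwang(11, X) = False

p1 X@[11]: -1[10]+1* -4[7]+1
p2 O@[10]: -1[9]-1* -4[6]-1
p3 X@[9]: -1[8]-1 -4[5]+1*
p4 O@[5]: -1[4]-1* -4[1]-1
p5 X@[4]: -1[3]-1 -4[0]+1*
p6 O@[0] terminal -1; root [11] d12
suppose X passes — search the same position with O to move:
pass> p1 O@[11]: -1[10]+1* -4[7]+1
pass> p2 X@[10]: -1[9]-1* -4[6]-1
pass> p3 O@[9]: -1[8]-1 -4[5]+1*
pass> p4 X@[5]: -1[4]-1* -4[1]-1
pass> p5 O@[4]: -1[3]-1 -4[0]+1*
pass> p6 X@[0] terminal -1; root [11] d12
for X: play +1, pass -1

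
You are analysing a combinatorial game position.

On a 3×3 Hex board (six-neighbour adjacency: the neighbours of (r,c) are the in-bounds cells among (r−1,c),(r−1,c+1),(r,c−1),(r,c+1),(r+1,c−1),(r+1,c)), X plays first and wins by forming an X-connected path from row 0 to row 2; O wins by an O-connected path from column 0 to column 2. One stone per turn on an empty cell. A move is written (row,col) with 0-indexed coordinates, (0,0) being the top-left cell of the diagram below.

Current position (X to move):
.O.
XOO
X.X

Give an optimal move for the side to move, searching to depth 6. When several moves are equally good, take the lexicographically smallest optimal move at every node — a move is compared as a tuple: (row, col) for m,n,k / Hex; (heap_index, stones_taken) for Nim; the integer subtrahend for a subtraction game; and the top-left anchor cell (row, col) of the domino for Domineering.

X's best at [.O./XOO/X.X]: (0,0)

[.O./XOO/X.X] X move#1: (0,0):+1/XO./XOO/X.X*, (0,2):-1/.OX/XOO/X.X, (2,1):-1/.O./XOO/XXX
[XO./XOO/X.X] end (terminal -1, O#2); searched .O./XOO/X.X to 6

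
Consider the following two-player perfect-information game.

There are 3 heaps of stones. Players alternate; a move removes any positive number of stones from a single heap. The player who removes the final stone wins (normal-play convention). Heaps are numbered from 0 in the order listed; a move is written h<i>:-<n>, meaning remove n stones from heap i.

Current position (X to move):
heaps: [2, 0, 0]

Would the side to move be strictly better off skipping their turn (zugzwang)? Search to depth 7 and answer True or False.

p1 X@[(2,0,0)]: h0:-1[(1,0,0)]-1 h0:-2[(0,0,0)]+1*
p2 O@[(0,0,0)] terminal -1; root [(2,0,0)] d7
suppose X passes — search the same position with O to move:
pass> p1 O@[(2,0,0)]: h0:-1[(1,0,0)]-1 h0:-2[(0,0,0)]+1*
pass> p2 X@[(0,0,0)] terminal -1; root [(2,0,0)] d7
for X: play +1, pass -1

zugzwang((2,0,0), X) = False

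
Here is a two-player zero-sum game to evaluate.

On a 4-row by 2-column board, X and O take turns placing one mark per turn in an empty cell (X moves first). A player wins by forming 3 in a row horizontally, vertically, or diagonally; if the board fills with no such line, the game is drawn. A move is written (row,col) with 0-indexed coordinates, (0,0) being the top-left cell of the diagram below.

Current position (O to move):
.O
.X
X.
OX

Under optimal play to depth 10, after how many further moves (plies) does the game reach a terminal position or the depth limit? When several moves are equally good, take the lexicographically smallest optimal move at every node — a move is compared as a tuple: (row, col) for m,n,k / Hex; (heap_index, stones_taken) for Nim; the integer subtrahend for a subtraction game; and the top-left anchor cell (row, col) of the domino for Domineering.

p1 O@[.O/.X/X./OX]: (0,0)[OO/.X/X./OX]-1 (1,0)[.O/OX/X./OX]-1 (2,1)[.O/.X/XO/OX]+0*
p2 X@[.O/.X/XO/OX]: (0,0)[XO/.X/XO/OX]+0* (1,0)[.O/XX/XO/OX]+0
p3 O@[XO/.X/XO/OX]: (1,0)[XO/OX/XO/OX]+0*
p4 X@[XO/OX/XO/OX] terminal +0; root [.O/.X/X./OX] d10

PV length from [.O/.X/X./OX]: 3 plies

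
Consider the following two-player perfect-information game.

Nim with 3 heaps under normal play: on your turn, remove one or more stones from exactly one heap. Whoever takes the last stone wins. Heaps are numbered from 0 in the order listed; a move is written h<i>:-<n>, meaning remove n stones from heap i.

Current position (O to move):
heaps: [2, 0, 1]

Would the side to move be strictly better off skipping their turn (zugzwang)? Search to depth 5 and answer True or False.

zugzwang((2,0,1), O) = False

[(2,0,1)] O move#1: h0:-1:+1/(1,0,1)*, h0:-2:-1/(0,0,1), h2:-1:-1/(2,0,0)
[(1,0,1)] X move#2: h0:-1:-1/(0,0,1)*, h2:-1:-1/(1,0,0)
[(0,0,1)] O move#3: h2:-1:+1/(0,0,0)*
[(0,0,0)] end (terminal -1, X#4); searched (2,0,1) to 5
if O skipped the turn, X would face:
~ [(2,0,1)] X move#1: h0:-1:+1/(1,0,1)*, h0:-2:-1/(0,0,1), h2:-1:-1/(2,0,0)
~ [(1,0,1)] O move#2: h0:-1:-1/(0,0,1)*, h2:-1:-1/(1,0,0)
~ [(0,0,1)] X move#3: h2:-1:+1/(0,0,0)*
~ [(0,0,0)] end (terminal -1, O#4); searched (2,0,1) to 5
compare (O): move=+1 vs pass=-1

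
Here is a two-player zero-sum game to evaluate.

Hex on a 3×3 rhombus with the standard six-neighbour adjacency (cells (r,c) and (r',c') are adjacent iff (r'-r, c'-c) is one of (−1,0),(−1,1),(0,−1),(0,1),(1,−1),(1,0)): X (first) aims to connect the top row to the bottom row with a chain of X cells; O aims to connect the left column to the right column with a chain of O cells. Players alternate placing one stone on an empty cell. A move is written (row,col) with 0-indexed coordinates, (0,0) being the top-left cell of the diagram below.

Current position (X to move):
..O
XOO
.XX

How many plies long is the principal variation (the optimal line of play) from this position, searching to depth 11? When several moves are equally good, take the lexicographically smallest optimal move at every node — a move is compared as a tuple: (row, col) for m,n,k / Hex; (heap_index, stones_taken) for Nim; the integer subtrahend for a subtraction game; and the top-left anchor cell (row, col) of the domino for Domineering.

PV length from [..O/XOO/.XX]: 3 plies

p1 X@[..O/XOO/.XX]: (0,0)[X.O/XOO/.XX]-1 (0,1)[.XO/XOO/.XX]-1 (2,0)[..O/XOO/XXX]+1*
p2 O@[..O/XOO/XXX]: (0,0)[O.O/XOO/XXX]-1* (0,1)[.OO/XOO/XXX]-1
p3 X@[O.O/XOO/XXX]: (0,1)[OXO/XOO/XXX]+1*
p4 O@[OXO/XOO/XXX] terminal -1; root [..O/XOO/.XX] d11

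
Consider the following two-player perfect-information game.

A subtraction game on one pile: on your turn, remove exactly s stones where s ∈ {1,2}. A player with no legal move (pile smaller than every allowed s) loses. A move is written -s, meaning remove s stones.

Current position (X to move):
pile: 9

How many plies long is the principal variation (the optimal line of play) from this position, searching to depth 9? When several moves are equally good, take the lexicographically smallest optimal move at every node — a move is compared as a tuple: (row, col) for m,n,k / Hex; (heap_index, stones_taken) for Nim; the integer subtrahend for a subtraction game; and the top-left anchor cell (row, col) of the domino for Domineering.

PV length from [9]: 6 plies

ply 1, X at 9 | -1=-1→8*; -2=-1→7
ply 2, O at 8 | -1=-1→7; -2=+1→6*
ply 3, X at 6 | -1=-1→5*; -2=-1→4
ply 4, O at 5 | -1=-1→4; -2=+1→3*
ply 5, X at 3 | -1=-1→2*; -2=-1→1
ply 6, O at 2 | -1=-1→1; -2=+1→0*
ply 7: 0 is terminal -1 (X); from 9 depth 9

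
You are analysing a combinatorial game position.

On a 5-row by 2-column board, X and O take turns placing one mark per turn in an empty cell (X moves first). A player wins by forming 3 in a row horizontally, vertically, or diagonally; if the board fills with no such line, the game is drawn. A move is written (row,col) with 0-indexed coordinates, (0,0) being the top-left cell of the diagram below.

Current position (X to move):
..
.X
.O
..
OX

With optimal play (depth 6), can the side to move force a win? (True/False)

ply 1, X at ../.X/.O/../OX | (0,0)=+0→X./.X/.O/../OX*; (0,1)=+0→.X/.X/.O/../OX; (1,0)=+0→../XX/.O/../OX; (2,0)=+0→../.X/XO/../OX; (3,0)=+0→../.X/.O/X./OX; (3,1)=+0→../.X/.O/.X/OX
ply 2, O at X./.X/.O/../OX | (0,1)=+0→XO/.X/.O/../OX*; (1,0)=+0→X./OX/.O/../OX; (2,0)=+0→X./.X/OO/../OX; (3,0)=+0→X./.X/.O/O./OX; (3,1)=+0→X./.X/.O/.O/OX
ply 3, X at XO/.X/.O/../OX | (1,0)=+0→XO/XX/.O/../OX*; (2,0)=+0→XO/.X/XO/../OX; (3,0)=+0→XO/.X/.O/X./OX; (3,1)=+0→XO/.X/.O/.X/OX
ply 4, O at XO/XX/.O/../OX | (2,0)=+0→XO/XX/OO/../OX*; (3,0)=-1→XO/XX/.O/O./OX; (3,1)=-1→XO/XX/.O/.O/OX
ply 5, X at XO/XX/OO/../OX | (3,0)=+0→XO/XX/OO/X./OX*; (3,1)=-1→XO/XX/OO/.X/OX
ply 6, O at XO/XX/OO/X./OX | (3,1)=+0→XO/XX/OO/XO/OX*
ply 7: XO/XX/OO/XO/OX is terminal +0 (X); from ../.X/.O/../OX depth 6

X winning at [../.X/.O/../OX]: False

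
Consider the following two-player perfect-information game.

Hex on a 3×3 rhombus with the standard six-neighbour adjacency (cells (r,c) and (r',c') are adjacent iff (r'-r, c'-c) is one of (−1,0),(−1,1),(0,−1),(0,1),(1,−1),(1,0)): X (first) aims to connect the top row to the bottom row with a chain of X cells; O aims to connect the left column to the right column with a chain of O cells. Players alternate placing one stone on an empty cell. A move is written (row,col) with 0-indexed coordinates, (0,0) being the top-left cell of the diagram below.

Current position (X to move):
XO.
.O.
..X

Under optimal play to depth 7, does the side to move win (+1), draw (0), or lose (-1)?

p1 X@[XO./.O./..X]: (0,2)[XOX/.O./..X]-1* (1,0)[XO./XO./..X]-1 (1,2)[XO./.OX/..X]-1 (2,0)[XO./.O./X.X]-1 (2,1)[XO./.O./.XX]-1
p2 O@[XOX/.O./..X]: (1,0)[XOX/OO./..X]-1 (1,2)[XOX/.OO/..X]+1* (2,0)[XOX/.O./O.X]-1 (2,1)[XOX/.O./.OX]-1
p3 X@[XOX/.OO/..X]: (1,0)[XOX/XOO/..X]-1* (2,0)[XOX/.OO/X.X]-1 (2,1)[XOX/.OO/.XX]-1
p4 O@[XOX/XOO/..X]: (2,0)[XOX/XOO/O.X]+1* (2,1)[XOX/XOO/.OX]-1
p5 X@[XOX/XOO/O.X] terminal -1; root [XO./.O./..X] d7

value(XO./.O./..X, X) = -1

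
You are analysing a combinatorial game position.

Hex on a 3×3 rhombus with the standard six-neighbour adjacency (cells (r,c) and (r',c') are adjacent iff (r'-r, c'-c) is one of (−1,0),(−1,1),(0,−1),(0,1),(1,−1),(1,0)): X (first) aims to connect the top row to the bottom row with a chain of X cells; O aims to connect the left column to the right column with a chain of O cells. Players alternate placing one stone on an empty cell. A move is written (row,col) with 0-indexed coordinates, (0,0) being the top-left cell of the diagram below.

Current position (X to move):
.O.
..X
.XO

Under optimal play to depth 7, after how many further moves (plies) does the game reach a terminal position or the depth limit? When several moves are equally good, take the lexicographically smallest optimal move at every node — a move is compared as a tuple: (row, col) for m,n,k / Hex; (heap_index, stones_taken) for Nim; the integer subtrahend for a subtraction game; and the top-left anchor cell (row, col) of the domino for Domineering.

PV length from [.O./..X/.XO]: 5 plies

ply 1, X at .O./..X/.XO | (0,0)=+1→XO./..X/.XO*; (0,2)=+1→.OX/..X/.XO; (1,0)=+1→.O./X.X/.XO; (1,1)=-1→.O./.XX/.XO; (2,0)=-1→.O./..X/XXO
ply 2, O at XO./..X/.XO | (0,2)=-1→XOO/..X/.XO*; (1,0)=-1→XO./O.X/.XO; (1,1)=-1→XO./.OX/.XO; (2,0)=-1→XO./..X/OXO
ply 3, X at XOO/..X/.XO | (1,0)=+1→XOO/X.X/.XO*; (1,1)=-1→XOO/.XX/.XO; (2,0)=-1→XOO/..X/XXO
ply 4, O at XOO/X.X/.XO | (1,1)=-1→XOO/XOX/.XO*; (2,0)=-1→XOO/X.X/OXO
ply 5, X at XOO/XOX/.XO | (2,0)=+1→XOO/XOX/XXO*
ply 6: XOO/XOX/XXO is terminal -1 (O); from .O./..X/.XO depth 7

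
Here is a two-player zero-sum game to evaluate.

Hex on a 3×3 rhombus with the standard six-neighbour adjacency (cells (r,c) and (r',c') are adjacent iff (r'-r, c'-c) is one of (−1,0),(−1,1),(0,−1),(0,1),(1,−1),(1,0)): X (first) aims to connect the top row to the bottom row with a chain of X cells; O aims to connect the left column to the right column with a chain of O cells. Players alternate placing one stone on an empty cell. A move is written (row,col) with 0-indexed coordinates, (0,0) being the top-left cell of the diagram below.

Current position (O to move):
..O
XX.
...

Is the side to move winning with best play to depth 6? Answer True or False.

p1 O@[..O/XX./...]: (0,0)[O.O/XX./...]-1* (0,1)[.OO/XX./...]-1 (1,2)[..O/XXO/...]-1 (2,0)[..O/XX./O..]-1 (2,1)[..O/XX./.O.]-1 (2,2)[..O/XX./..O]-1
p2 X@[O.O/XX./...]: (0,1)[OXO/XX./...]+1* (1,2)[O.O/XXX/...]-1 (2,0)[O.O/XX./X..]-1 (2,1)[O.O/XX./.X.]-1 (2,2)[O.O/XX./..X]-1
p3 O@[OXO/XX./...]: (1,2)[OXO/XXO/...]-1* (2,0)[OXO/XX./O..]-1 (2,1)[OXO/XX./.O.]-1 (2,2)[OXO/XX./..O]-1
p4 X@[OXO/XXO/...]: (2,0)[OXO/XXO/X..]+1* (2,1)[OXO/XXO/.X.]+1 (2,2)[OXO/XXO/..X]+1
p5 O@[OXO/XXO/X..] terminal -1; root [..O/XX./...] d6

O winning at [..O/XX./...]: False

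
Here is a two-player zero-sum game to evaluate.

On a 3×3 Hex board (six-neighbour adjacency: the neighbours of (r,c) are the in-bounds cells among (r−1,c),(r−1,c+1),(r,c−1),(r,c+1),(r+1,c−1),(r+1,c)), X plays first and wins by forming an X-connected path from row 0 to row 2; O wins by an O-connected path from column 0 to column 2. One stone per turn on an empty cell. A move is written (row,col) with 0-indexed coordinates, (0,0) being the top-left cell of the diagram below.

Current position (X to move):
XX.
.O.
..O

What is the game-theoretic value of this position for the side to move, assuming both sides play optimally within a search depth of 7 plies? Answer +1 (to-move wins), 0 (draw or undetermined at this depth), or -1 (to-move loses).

value(XX./.O./..O, X) = -1

p1 X@[XX./.O./..O]: (0,2)[XXX/.O./..O]-1* (1,0)[XX./XO./..O]-1 (1,2)[XX./.OX/..O]-1 (2,0)[XX./.O./X.O]-1 (2,1)[XX./.O./.XO]-1
p2 O@[XXX/.O./..O]: (1,0)[XXX/OO./..O]+1* (1,2)[XXX/.OO/..O]+1 (2,0)[XXX/.O./O.O]+1 (2,1)[XXX/.O./.OO]+1
p3 X@[XXX/OO./..O]: (1,2)[XXX/OOX/..O]-1* (2,0)[XXX/OO./X.O]-1 (2,1)[XXX/OO./.XO]-1
p4 O@[XXX/OOX/..O]: (2,0)[XXX/OOX/O.O]-1 (2,1)[XXX/OOX/.OO]+1*
p5 X@[XXX/OOX/.OO] terminal -1; root [XX./.O./..O] d7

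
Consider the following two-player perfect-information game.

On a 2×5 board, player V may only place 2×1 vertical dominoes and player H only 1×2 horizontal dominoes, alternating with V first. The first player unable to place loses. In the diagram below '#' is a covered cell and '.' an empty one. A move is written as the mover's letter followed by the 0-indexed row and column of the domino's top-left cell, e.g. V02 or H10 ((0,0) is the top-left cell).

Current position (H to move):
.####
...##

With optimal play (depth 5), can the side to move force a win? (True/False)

H winning at [.####/...##]: True

p1 H@[.####/...##]: H10[.####/##.##]+1* H11[.####/.####]-1
p2 V@[.####/##.##] terminal -1; root [.####/...##] d5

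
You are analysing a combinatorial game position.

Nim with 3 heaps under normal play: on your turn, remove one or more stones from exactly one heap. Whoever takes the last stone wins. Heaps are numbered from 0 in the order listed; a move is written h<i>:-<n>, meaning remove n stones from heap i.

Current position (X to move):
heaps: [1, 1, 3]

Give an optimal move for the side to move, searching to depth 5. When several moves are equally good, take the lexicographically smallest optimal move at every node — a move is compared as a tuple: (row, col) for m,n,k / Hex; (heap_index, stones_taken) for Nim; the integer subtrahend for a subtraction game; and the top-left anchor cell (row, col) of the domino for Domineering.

ply 1, X at (1,1,3) | h0:-1=-1→(0,1,3); h1:-1=-1→(1,0,3); h2:-1=-1→(1,1,2); h2:-2=-1→(1,1,1); h2:-3=+1→(1,1,0)*
ply 2, O at (1,1,0) | h0:-1=-1→(0,1,0)*; h1:-1=-1→(1,0,0)
ply 3, X at (0,1,0) | h1:-1=+1→(0,0,0)*
ply 4: (0,0,0) is terminal -1 (O); from (1,1,3) depth 5

X's best at [(1,1,3)]: h2:-3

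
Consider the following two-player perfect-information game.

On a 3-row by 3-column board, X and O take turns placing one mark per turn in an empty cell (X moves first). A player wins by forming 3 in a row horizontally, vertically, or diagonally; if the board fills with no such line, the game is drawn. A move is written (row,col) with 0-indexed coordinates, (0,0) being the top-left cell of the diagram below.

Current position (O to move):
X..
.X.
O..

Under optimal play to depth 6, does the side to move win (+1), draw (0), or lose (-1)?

value(X../.X./O.., O) = 0

p1 O@[X../.X./O..]: (0,1)[XO./.X./O..]-1 (0,2)[X.O/.X./O..]-1 (1,0)[X../OX./O..]-1 (1,2)[X../.XO/O..]-1 (2,1)[X../.X./OO.]-1 (2,2)[X../.X./O.O]+0*
p2 X@[X../.X./O.O]: (0,1)[XX./.X./O.O]-1 (0,2)[X.X/.X./O.O]-1 (1,0)[X../XX./O.O]-1 (1,2)[X../.XX/O.O]-1 (2,1)[X../.X./OXO]+0*
p3 O@[X../.X./OXO]: (0,1)[XO./.X./OXO]+0* (0,2)[X.O/.X./OXO]-1 (1,0)[X../OX./OXO]-1 (1,2)[X../.XO/OXO]-1
p4 X@[XO./.X./OXO]: (0,2)[XOX/.X./OXO]+0* (1,0)[XO./XX./OXO]+0 (1,2)[XO./.XX/OXO]+0
p5 O@[XOX/.X./OXO]: (1,0)[XOX/OX./OXO]+0* (1,2)[XOX/.XO/OXO]+0
p6 X@[XOX/OX./OXO]: (1,2)[XOX/OXX/OXO]+0*
p7 O@[XOX/OXX/OXO] terminal +0; root [X../.X./O..] d6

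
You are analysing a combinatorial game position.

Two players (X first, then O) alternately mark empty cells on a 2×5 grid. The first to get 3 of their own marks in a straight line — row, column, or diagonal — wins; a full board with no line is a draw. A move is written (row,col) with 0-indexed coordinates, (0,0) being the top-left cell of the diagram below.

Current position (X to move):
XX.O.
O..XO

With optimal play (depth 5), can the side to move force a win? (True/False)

X winning at [XX.O./O..XO]: True

p1 X@[XX.O./O..XO]: (0,2)[XXXO./O..XO]+1* (0,4)[XX.OX/O..XO]+0 (1,1)[XX.O./OX.XO]+1 (1,2)[XX.O./O.XXO]+1
p2 O@[XXXO./O..XO] terminal -1; root [XX.O./O..XO] d5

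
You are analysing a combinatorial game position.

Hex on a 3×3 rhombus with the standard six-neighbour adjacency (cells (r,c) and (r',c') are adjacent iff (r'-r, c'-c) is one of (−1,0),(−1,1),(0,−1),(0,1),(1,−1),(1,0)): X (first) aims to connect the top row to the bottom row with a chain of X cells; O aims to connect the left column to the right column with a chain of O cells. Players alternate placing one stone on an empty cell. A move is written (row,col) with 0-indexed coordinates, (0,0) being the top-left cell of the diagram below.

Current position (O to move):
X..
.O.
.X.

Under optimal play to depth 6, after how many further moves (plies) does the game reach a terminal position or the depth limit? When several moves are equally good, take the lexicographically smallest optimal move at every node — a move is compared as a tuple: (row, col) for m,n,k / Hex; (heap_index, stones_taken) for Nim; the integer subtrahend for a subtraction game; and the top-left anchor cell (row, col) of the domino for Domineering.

p1 O@[X../.O./.X.]: (0,1)[XO./.O./.X.]+1* (0,2)[X.O/.O./.X.]+1 (1,0)[X../OO./.X.]+1 (1,2)[X../.OO/.X.]+1 (2,0)[X../.O./OX.]+1 (2,2)[X../.O./.XO]+1
p2 X@[XO./.O./.X.]: (0,2)[XOX/.O./.X.]-1* (1,0)[XO./XO./.X.]-1 (1,2)[XO./.OX/.X.]-1 (2,0)[XO./.O./XX.]-1 (2,2)[XO./.O./.XX]-1
p3 O@[XOX/.O./.X.]: (1,0)[XOX/OO./.X.]-1 (1,2)[XOX/.OO/.X.]+1* (2,0)[XOX/.O./OX.]-1 (2,2)[XOX/.O./.XO]-1
p4 X@[XOX/.OO/.X.]: (1,0)[XOX/XOO/.X.]-1* (2,0)[XOX/.OO/XX.]-1 (2,2)[XOX/.OO/.XX]-1
p5 O@[XOX/XOO/.X.]: (2,0)[XOX/XOO/OX.]+1* (2,2)[XOX/XOO/.XO]-1
p6 X@[XOX/XOO/OX.] terminal -1; root [X../.O./.X.] d6

PV length from [X../.O./.X.]: 5 plies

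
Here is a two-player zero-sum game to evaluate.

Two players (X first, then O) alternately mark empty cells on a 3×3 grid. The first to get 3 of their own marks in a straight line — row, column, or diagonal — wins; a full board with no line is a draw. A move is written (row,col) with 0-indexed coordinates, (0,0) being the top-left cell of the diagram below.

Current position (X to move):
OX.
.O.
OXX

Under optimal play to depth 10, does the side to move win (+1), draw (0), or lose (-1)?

p1 X@[OX./.O./OXX]: (0,2)[OXX/.O./OXX]-1* (1,0)[OX./XO./OXX]-1 (1,2)[OX./.OX/OXX]-1
p2 O@[OXX/.O./OXX]: (1,0)[OXX/OO./OXX]+1* (1,2)[OXX/.OO/OXX]+0
p3 X@[OXX/OO./OXX] terminal -1; root [OX./.O./OXX] d10

value(OX./.O./OXX, X) = -1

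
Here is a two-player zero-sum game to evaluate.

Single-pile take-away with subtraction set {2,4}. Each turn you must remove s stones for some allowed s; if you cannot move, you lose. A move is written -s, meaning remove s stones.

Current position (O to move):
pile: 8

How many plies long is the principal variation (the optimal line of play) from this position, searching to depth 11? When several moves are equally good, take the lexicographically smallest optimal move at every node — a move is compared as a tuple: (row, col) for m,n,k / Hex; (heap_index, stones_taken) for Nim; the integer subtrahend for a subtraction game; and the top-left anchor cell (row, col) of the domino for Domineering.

PV length from [8]: 3 plies

[8] O move#1: -2:+1/6*, -4:-1/4
[6] X move#2: -2:-1/4*, -4:-1/2
[4] O move#3: -2:-1/2, -4:+1/0*
[0] end (terminal -1, X#4); searched 8 to 11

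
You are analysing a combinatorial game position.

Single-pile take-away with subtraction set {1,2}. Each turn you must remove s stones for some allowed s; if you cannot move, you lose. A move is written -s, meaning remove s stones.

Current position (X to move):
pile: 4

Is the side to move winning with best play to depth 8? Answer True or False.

X winning at [4]: True

ply 1, X at 4 | -1=+1→3*; -2=-1→2
ply 2, O at 3 | -1=-1→2*; -2=-1→1
ply 3, X at 2 | -1=-1→1; -2=+1→0*
ply 4: 0 is terminal -1 (O); from 4 depth 8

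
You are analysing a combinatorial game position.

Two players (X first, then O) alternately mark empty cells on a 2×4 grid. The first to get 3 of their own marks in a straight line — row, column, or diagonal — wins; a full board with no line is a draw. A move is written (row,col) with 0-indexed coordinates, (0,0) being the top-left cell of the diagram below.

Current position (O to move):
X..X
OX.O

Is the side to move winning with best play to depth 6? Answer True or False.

[X..X/OX.O] O move#1: (0,1):+0/XO.X/OX.O*, (0,2):+0/X.OX/OX.O, (1,2):+0/X..X/OXOO
[XO.X/OX.O] X move#2: (0,2):+0/XOXX/OX.O*, (1,2):+0/XO.X/OXXO
[XOXX/OX.O] O move#3: (1,2):+0/XOXX/OXOO*
[XOXX/OXOO] end (terminal +0, X#4); searched X..X/OX.O to 6

O winning at [X..X/OX.O]: False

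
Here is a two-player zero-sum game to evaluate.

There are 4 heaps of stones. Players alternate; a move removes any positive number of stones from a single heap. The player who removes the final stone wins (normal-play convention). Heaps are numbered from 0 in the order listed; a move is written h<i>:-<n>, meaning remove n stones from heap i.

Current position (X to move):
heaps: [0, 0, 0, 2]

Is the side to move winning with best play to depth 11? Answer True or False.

X winning at [(0,0,0,2)]: True

p1 X@[(0,0,0,2)]: h3:-1[(0,0,0,1)]-1 h3:-2[(0,0,0,0)]+1*
p2 O@[(0,0,0,0)] terminal -1; root [(0,0,0,2)] d11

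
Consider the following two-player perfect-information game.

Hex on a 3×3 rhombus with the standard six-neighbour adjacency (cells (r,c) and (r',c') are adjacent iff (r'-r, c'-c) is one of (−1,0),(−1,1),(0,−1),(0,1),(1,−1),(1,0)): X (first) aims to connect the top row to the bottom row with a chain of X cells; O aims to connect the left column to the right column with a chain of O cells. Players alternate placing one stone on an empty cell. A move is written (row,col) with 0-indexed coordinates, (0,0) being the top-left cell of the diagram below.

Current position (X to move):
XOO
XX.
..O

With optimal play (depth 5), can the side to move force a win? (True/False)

p1 X@[XOO/XX./..O]: (1,2)[XOO/XXX/..O]+1* (2,0)[XOO/XX./X.O]+1 (2,1)[XOO/XX./.XO]+1
p2 O@[XOO/XXX/..O]: (2,0)[XOO/XXX/O.O]-1* (2,1)[XOO/XXX/.OO]-1
p3 X@[XOO/XXX/O.O]: (2,1)[XOO/XXX/OXO]+1*
p4 O@[XOO/XXX/OXO] terminal -1; root [XOO/XX./..O] d5

X winning at [XOO/XX./..O]: True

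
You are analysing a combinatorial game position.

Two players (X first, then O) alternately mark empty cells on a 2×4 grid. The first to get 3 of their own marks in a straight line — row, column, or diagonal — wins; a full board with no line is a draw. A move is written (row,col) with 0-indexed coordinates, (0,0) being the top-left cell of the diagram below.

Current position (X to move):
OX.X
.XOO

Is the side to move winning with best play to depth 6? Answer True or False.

X winning at [OX.X/.XOO]: True

[OX.X/.XOO] X move#1: (0,2):+1/OXXX/.XOO*, (1,0):+0/OX.X/XXOO
[OXXX/.XOO] end (terminal -1, O#2); searched OX.X/.XOO to 6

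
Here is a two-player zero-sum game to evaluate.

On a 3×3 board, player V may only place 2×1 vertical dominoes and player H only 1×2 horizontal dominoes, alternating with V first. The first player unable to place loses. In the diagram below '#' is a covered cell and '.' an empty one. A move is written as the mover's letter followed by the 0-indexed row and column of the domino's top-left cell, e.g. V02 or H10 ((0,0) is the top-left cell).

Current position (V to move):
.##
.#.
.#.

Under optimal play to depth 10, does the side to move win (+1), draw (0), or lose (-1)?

p1 V@[.##/.#./.#.]: V00[###/##./.#.]+1* V10[.##/##./##.]+1 V12[.##/.##/.##]+1
p2 H@[###/##./.#.] terminal -1; root [.##/.#./.#.] d10

value(.##/.#./.#., V) = +1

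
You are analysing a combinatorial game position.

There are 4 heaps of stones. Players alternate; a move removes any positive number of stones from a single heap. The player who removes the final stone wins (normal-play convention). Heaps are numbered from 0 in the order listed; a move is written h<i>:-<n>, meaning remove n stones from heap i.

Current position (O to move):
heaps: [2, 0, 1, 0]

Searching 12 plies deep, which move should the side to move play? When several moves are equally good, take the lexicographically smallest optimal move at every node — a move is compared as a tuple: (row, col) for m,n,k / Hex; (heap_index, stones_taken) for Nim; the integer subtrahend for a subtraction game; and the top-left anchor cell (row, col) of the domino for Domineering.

ply 1, O at (2,0,1,0) | h0:-1=+1→(1,0,1,0)*; h0:-2=-1→(0,0,1,0); h2:-1=-1→(2,0,0,0)
ply 2, X at (1,0,1,0) | h0:-1=-1→(0,0,1,0)*; h2:-1=-1→(1,0,0,0)
ply 3, O at (0,0,1,0) | h2:-1=+1→(0,0,0,0)*
ply 4: (0,0,0,0) is terminal -1 (X); from (2,0,1,0) depth 12

O's best at [(2,0,1,0)]: h0:-1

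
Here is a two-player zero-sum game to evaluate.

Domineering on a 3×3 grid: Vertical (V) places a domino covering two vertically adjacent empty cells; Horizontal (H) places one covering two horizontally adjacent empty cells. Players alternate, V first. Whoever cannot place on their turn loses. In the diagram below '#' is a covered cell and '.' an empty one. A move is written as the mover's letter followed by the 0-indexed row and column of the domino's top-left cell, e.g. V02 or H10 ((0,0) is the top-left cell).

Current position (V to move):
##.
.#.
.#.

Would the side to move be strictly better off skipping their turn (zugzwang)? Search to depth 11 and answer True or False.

ply 1, V at ##./.#./.#. | V02=+1→###/.##/.#.*; V10=+1→##./##./##.; V12=+1→##./.##/.##
ply 2: ###/.##/.#. is terminal -1 (H); from ##./.#./.#. depth 11
if V skipped the turn, H would face:
~ ply 1: ##./.#./.#. is terminal -1 (H); from ##./.#./.#. depth 11
compare (V): move=+1 vs pass=+1

zugzwang(##./.#./.#., V) = False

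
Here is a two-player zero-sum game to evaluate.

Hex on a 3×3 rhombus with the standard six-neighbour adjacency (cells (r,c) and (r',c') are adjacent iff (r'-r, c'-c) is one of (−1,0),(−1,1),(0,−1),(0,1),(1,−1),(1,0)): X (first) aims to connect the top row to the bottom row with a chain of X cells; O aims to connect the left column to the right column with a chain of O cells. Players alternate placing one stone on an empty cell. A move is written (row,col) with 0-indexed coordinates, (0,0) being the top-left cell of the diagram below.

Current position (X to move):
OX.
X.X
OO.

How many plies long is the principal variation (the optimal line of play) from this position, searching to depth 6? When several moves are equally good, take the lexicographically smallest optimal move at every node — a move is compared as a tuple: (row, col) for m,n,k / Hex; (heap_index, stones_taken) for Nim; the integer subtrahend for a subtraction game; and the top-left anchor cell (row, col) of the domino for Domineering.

[OX./X.X/OO.] X move#1: (0,2):-1/OXX/X.X/OO., (1,1):-1/OX./XXX/OO., (2,2):+1/OX./X.X/OOX*
[OX./X.X/OOX] O move#2: (0,2):-1/OXO/X.X/OOX*, (1,1):-1/OX./XOX/OOX
[OXO/X.X/OOX] X move#3: (1,1):+1/OXO/XXX/OOX*
[OXO/XXX/OOX] end (terminal -1, O#4); searched OX./X.X/OO. to 6

PV length from [OX./X.X/OO.]: 3 plies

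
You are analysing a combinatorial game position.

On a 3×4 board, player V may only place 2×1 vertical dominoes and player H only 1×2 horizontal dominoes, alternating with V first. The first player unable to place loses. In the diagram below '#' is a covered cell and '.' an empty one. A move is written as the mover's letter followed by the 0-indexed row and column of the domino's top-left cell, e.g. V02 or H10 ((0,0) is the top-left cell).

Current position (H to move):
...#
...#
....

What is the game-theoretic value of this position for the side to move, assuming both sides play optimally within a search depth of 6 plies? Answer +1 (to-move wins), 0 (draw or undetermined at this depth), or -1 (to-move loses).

value(...#/...#/...., H) = +1

p1 H@[...#/...#/....]: H00[##.#/...#/....]-1 H01[.###/...#/....]-1 H10[...#/##.#/....]+1* H11[...#/.###/....]+1 H20[...#/...#/##..]-1 H21[...#/...#/.##.]-1 H22[...#/...#/..##]-1
p2 V@[...#/##.#/....]: V02[..##/####/....]-1* V12[...#/####/..#.]-1
p3 H@[..##/####/....]: H00[####/####/....]+1* H20[..##/####/##..]+1 H21[..##/####/.##.]+1 H22[..##/####/..##]+1
p4 V@[####/####/....] terminal -1; root [...#/...#/....] d6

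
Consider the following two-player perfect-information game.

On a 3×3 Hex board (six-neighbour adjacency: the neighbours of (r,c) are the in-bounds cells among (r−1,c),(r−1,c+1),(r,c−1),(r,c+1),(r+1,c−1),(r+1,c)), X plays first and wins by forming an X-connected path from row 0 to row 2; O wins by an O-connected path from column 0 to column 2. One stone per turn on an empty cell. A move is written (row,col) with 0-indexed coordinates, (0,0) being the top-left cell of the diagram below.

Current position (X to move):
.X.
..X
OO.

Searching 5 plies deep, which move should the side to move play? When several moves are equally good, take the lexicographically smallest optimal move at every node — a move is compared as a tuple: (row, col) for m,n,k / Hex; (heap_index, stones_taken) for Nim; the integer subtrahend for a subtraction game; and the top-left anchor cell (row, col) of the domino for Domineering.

X's best at [.X./..X/OO.]: (2,2)

ply 1, X at .X./..X/OO. | (0,0)=-1→XX./..X/OO.; (0,2)=-1→.XX/..X/OO.; (1,0)=-1→.X./X.X/OO.; (1,1)=-1→.X./.XX/OO.; (2,2)=+1→.X./..X/OOX*
ply 2, O at .X./..X/OOX | (0,0)=-1→OX./..X/OOX*; (0,2)=-1→.XO/..X/OOX; (1,0)=-1→.X./O.X/OOX; (1,1)=-1→.X./.OX/OOX
ply 3, X at OX./..X/OOX | (0,2)=+1→OXX/..X/OOX*; (1,0)=+1→OX./X.X/OOX; (1,1)=+1→OX./.XX/OOX
ply 4: OXX/..X/OOX is terminal -1 (O); from .X./..X/OO. depth 5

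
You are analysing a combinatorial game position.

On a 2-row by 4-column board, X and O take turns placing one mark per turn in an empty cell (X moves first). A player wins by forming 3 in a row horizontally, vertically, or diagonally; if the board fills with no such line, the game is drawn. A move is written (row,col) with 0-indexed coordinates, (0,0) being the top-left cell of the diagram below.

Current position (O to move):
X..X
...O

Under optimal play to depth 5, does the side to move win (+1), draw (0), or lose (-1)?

value(X..X/...O, O) = 0

[X..X/...O] O move#1: (0,1):+0/XO.X/...O*, (0,2):+0/X.OX/...O, (1,0):+0/X..X/O..O, (1,1):+0/X..X/.O.O, (1,2):+0/X..X/..OO
[XO.X/...O] X move#2: (0,2):+0/XOXX/...O*, (1,0):+0/XO.X/X..O, (1,1):+0/XO.X/.X.O, (1,2):+0/XO.X/..XO
[XOXX/...O] O move#3: (1,0):+0/XOXX/O..O*, (1,1):+0/XOXX/.O.O, (1,2):+0/XOXX/..OO
[XOXX/O..O] X move#4: (1,1):+0/XOXX/OX.O*, (1,2):+0/XOXX/O.XO
[XOXX/OX.O] O move#5: (1,2):+0/XOXX/OXOO*
[XOXX/OXOO] end (terminal +0, X#6); searched X..X/...O to 5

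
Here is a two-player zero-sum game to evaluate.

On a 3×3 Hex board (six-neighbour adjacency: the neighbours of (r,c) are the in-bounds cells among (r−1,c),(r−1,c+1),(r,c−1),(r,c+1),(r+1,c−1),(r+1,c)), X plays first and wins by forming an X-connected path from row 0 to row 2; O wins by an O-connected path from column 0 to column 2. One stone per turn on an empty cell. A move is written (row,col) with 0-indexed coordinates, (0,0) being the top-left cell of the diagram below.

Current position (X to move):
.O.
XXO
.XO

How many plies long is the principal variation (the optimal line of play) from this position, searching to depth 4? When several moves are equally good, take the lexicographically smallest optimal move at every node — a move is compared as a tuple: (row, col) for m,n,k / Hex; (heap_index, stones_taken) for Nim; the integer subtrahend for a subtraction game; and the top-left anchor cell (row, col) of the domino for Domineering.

ply 1, X at .O./XXO/.XO | (0,0)=+1→XO./XXO/.XO*; (0,2)=+1→.OX/XXO/.XO; (2,0)=+1→.O./XXO/XXO
ply 2: XO./XXO/.XO is terminal -1 (O); from .O./XXO/.XO depth 4

PV length from [.O./XXO/.XO]: 1 ply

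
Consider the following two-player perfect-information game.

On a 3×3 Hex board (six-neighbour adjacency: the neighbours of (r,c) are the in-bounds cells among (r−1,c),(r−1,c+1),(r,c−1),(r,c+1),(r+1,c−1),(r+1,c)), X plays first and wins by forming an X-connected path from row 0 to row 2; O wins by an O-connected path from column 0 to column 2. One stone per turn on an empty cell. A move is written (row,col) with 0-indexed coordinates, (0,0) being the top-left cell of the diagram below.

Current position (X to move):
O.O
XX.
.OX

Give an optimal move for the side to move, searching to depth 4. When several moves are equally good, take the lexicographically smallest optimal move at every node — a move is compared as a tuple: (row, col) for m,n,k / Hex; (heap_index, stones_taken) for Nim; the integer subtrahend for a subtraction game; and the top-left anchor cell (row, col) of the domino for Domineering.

X's best at [O.O/XX./.OX]: (0,1)

[O.O/XX./.OX] X move#1: (0,1):+1/OXO/XX./.OX*, (1,2):-1/O.O/XXX/.OX, (2,0):-1/O.O/XX./XOX
[OXO/XX./.OX] O move#2: (1,2):-1/OXO/XXO/.OX*, (2,0):-1/OXO/XX./OOX
[OXO/XXO/.OX] X move#3: (2,0):+1/OXO/XXO/XOX*
[OXO/XXO/XOX] end (terminal -1, O#4); searched O.O/XX./.OX to 4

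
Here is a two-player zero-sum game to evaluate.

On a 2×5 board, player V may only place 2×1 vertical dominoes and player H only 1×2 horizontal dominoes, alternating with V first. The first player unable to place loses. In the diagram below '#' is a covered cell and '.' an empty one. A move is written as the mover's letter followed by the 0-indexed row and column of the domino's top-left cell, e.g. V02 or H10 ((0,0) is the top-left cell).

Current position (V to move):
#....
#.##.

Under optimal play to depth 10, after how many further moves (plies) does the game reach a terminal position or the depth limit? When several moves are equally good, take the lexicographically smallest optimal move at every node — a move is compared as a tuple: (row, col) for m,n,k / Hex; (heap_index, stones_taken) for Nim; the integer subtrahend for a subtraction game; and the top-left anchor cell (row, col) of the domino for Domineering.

PV length from [#..../#.##.]: 2 plies

[#..../#.##.] V move#1: V01:-1/##.../####.*, V04:-1/#...#/#.###
[##.../####.] H move#2: H02:-1/####./####., H03:+1/##.##/####.*
[##.##/####.] end (terminal -1, V#3); searched #..../#.##. to 10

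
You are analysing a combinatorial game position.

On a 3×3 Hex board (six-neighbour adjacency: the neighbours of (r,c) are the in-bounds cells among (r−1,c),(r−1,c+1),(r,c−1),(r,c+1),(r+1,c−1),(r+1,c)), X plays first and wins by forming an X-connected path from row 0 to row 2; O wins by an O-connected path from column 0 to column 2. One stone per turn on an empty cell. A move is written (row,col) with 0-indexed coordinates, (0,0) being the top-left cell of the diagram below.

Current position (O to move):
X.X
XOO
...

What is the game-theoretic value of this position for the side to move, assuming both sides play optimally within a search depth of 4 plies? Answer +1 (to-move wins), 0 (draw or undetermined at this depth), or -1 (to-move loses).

ply 1, O at X.X/XOO/... | (0,1)=-1→XOX/XOO/...; (2,0)=+1→X.X/XOO/O..*; (2,1)=-1→X.X/XOO/.O.; (2,2)=-1→X.X/XOO/..O
ply 2: X.X/XOO/O.. is terminal -1 (X); from X.X/XOO/... depth 4

value(X.X/XOO/..., O) = +1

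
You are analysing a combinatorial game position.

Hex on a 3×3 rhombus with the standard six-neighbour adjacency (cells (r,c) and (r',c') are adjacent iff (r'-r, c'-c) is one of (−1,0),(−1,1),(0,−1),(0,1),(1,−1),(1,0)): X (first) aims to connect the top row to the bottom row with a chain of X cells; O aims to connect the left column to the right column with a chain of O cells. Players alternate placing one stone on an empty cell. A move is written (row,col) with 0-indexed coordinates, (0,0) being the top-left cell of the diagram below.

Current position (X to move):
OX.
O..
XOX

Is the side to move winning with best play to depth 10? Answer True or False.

X winning at [OX./O../XOX]: True

ply 1, X at OX./O../XOX | (0,2)=+1→OXX/O../XOX*; (1,1)=+1→OX./OX./XOX; (1,2)=+1→OX./O.X/XOX
ply 2, O at OXX/O../XOX | (1,1)=-1→OXX/OO./XOX*; (1,2)=-1→OXX/O.O/XOX
ply 3, X at OXX/OO./XOX | (1,2)=+1→OXX/OOX/XOX*
ply 4: OXX/OOX/XOX is terminal -1 (O); from OX./O../XOX depth 10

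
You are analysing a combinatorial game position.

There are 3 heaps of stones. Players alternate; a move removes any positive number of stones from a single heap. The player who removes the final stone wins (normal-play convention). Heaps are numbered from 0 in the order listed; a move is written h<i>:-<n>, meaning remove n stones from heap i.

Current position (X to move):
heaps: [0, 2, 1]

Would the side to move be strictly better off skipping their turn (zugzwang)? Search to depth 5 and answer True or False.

zugzwang((0,2,1), X) = False

[(0,2,1)] X move#1: h1:-1:+1/(0,1,1)*, h1:-2:-1/(0,0,1), h2:-1:-1/(0,2,0)
[(0,1,1)] O move#2: h1:-1:-1/(0,0,1)*, h2:-1:-1/(0,1,0)
[(0,0,1)] X move#3: h2:-1:+1/(0,0,0)*
[(0,0,0)] end (terminal -1, O#4); searched (0,2,1) to 5
pass branch (O moves first from the same position):
  | [(0,2,1)] O move#1: h1:-1:+1/(0,1,1)*, h1:-2:-1/(0,0,1), h2:-1:-1/(0,2,0)
  | [(0,1,1)] X move#2: h1:-1:-1/(0,0,1)*, h2:-1:-1/(0,1,0)
  | [(0,0,1)] O move#3: h2:-1:+1/(0,0,0)*
  | [(0,0,0)] end (terminal -1, X#4); searched (0,2,1) to 5
X moving scores +1; X passing scores -1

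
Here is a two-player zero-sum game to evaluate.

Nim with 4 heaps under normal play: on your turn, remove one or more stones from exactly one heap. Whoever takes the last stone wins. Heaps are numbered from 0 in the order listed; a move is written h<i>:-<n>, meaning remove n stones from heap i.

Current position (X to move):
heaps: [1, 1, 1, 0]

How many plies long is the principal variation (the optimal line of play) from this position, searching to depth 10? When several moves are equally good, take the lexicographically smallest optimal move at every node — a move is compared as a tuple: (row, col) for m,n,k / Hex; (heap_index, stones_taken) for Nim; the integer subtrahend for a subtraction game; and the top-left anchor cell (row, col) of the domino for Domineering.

PV length from [(1,1,1,0)]: 3 plies

p1 X@[(1,1,1,0)]: h0:-1[(0,1,1,0)]+1* h1:-1[(1,0,1,0)]+1 h2:-1[(1,1,0,0)]+1
p2 O@[(0,1,1,0)]: h1:-1[(0,0,1,0)]-1* h2:-1[(0,1,0,0)]-1
p3 X@[(0,0,1,0)]: h2:-1[(0,0,0,0)]+1*
p4 O@[(0,0,0,0)] terminal -1; root [(1,1,1,0)] d10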